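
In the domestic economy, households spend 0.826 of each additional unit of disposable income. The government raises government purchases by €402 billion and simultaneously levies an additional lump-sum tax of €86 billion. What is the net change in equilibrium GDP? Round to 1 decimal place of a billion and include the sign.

+€1,902.1 billion

Expenditure multiplier = 1/(1 − MPC) = 1/(1 − 0.826) = 1/0.174 ≈ 5.747.
ΔG contributes k·ΔG = (+€402 billion) / 0.174 ≈ +€2,310.3 billion.
ΔT of +€86 billion changes first-round spending by −c·ΔT = −€71.036 billion, contributing k·(−c·ΔT) = (−€71.036 billion) / 0.174 ≈ −€408.3 billion.
Net ΔY = k(ΔG − c·ΔT) = (+€330.964 billion) / 0.174 ≈ +€1,902.1 billion.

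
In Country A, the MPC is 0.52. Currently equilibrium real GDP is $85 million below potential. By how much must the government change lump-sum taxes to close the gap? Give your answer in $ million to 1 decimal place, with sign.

Spending multiplier = 1/(1 − MPC) = 1/(1 − 0.52) = 1/0.48 ≈ 2.083.
Tax multiplier = −c·k = −0.52/0.48 ≈ −1.083. Need ΔY = +$85 million, so ΔT = ΔY/(−c·k) = −(+$85 million) × 0.48 / 0.52 ≈ −$78.5 million.
The government should cut lump-sum taxes by $78.5 million.

−$78.5 million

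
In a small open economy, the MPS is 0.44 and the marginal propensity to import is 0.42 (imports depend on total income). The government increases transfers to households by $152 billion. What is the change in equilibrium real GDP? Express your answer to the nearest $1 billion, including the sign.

+$99 billion

MPC = 1 − MPS = 1 − 0.44 = 0.56.
The transfer change shifts disposable income by +$152 billion, so first-round consumption changes by c·ΔTR = 0.56 × (+$152 billion) = +$85.12 billion.
Expenditure multiplier = 1/(1 − c + m) = 1/(1 − 0.56 + 0.42) = 1/0.86 ≈ 1.163.
The transfer multiplier is c × k ≈ 0.651, so ΔY = k × (c·ΔTR) = (+$85.12 billion) / 0.86 ≈ +$99 billion.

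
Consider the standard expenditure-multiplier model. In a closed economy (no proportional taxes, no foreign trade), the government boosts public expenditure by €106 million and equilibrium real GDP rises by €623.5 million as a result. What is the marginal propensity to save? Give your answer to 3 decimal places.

Implied spending multiplier k = ΔY/ΔG = 623.5/106 ≈ 5.8821.
Since k = 1/(1 − MPC), MPC = 1 − 1/k = 1 − ΔG/ΔY = 1 − 106/623.5 ≈ 0.830.
MPS = 1 − MPC = 0.170.

0.170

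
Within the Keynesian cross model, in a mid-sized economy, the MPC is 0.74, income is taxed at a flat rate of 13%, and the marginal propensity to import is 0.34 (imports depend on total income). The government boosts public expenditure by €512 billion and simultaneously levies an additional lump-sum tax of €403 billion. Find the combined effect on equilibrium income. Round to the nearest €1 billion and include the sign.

+€307 billion

Expenditure multiplier = 1/(1 − c(1−t) + m) = 1/(1 − 0.74×0.87 + 0.34) = 1/0.6962 ≈ 1.436.
ΔG contributes k·ΔG = (+€512 billion) / 0.6962 ≈ +€735.4 billion.
ΔT of +€403 billion changes first-round spending by −c·ΔT = −€298.22 billion, contributing k·(−c·ΔT) = (−€298.22 billion) / 0.6962 ≈ −€428.4 billion.
Net ΔY = k(ΔG − c·ΔT) = (+€213.78 billion) / 0.6962 ≈ +€307 billion.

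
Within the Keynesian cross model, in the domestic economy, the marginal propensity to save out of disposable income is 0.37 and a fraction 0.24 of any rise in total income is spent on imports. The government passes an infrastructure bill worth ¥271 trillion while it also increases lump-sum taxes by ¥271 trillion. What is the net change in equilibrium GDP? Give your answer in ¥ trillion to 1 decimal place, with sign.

MPC = 1 − MPS = 1 − 0.37 = 0.63.
Expenditure multiplier = 1/(1 − c + m) = 1/(1 − 0.63 + 0.24) = 1/0.61 ≈ 1.639.
ΔG contributes k·ΔG = (+¥271 trillion) / 0.61 ≈ +¥444.3 trillion.
ΔT of +¥271 trillion changes first-round spending by −c·ΔT = −¥170.73 trillion, contributing k·(−c·ΔT) = (−¥170.73 trillion) / 0.61 ≈ −¥279.9 trillion.
Net ΔY = k(ΔG − c·ΔT) = (+¥100.27 trillion) / 0.61 ≈ +¥164.4 trillion.

+¥164.4 trillion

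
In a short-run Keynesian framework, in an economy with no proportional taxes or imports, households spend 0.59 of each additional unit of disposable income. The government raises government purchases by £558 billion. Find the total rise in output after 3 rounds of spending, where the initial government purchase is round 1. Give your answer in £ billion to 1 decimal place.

Round 1 adds ΔG = £558 billion; each later round is MPC = 0.59 times the previous.
After 3 rounds: 558 + 329.22 + 194.2398 = ΔG·(1 − c^3)/(1 − c) = 558 × (1 − 0.205379)/0.41 ≈ £1,081.5 billion.

£1,081.5 billion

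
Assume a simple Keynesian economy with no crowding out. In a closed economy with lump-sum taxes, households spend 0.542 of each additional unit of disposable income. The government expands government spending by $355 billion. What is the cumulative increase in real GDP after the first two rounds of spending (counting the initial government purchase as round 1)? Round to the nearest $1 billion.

$547 billion

Round 1 adds ΔG = $355 billion; each later round is MPC = 0.542 times the previous.
After 2 rounds: 355 + 192.41 = ΔG·(1 − c^2)/(1 − c) = 355 × (1 − 0.293764)/0.458 ≈ $547 billion.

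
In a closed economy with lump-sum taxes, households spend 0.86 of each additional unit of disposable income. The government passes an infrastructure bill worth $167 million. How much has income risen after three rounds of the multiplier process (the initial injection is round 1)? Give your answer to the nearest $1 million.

Round 1 adds ΔG = $167 million; each later round is MPC = 0.86 times the previous.
After 3 rounds: 167 + 143.62 + 123.5132 = ΔG·(1 − c^3)/(1 − c) = 167 × (1 − 0.636056)/0.14 ≈ $434 million.

$434 million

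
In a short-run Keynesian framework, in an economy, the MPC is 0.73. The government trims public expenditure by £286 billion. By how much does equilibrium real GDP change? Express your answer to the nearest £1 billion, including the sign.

−£1,059 billion

Spending multiplier = 1/(1 − MPC) = 1/(1 − 0.73) = 1/0.27 ≈ 3.704.
ΔY = k × ΔG = (−£286 billion) / 0.27 ≈ −£1,059 billion.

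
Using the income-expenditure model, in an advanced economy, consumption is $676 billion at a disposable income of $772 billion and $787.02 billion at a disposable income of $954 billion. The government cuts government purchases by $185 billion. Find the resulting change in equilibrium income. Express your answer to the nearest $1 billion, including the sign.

MPC = ΔC/ΔYd = (787.02 − 676)/(954 − 772) = 111.02/182 = 0.61.
Spending multiplier = 1/(1 − MPC) = 1/(1 − 0.61) = 1/0.39 ≈ 2.564.
ΔY = k × ΔG = (−$185 billion) / 0.39 ≈ −$474 billion.

−$474 billion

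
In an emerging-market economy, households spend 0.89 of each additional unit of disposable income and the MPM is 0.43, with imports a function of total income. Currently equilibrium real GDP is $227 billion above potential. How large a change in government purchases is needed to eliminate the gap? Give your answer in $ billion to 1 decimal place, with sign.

Spending multiplier = 1/(1 − c + m) = 1/(1 − 0.89 + 0.43) = 1/0.54 ≈ 1.852.
Need ΔY = −$227 billion, so ΔG = ΔY/k = (−$227 billion) × 0.54 ≈ −$122.6 billion.
The government should cut government purchases by $122.6 billion.

−$122.6 billion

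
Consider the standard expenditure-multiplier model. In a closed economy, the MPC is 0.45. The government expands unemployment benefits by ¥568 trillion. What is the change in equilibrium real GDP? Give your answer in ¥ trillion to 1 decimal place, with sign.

The transfer change shifts disposable income by +¥568 trillion, so first-round consumption changes by c·ΔTR = 0.45 × (+¥568 trillion) = +¥255.6 trillion.
Expenditure multiplier = 1/(1 − MPC) = 1/(1 − 0.45) = 1/0.55 ≈ 1.818.
The transfer multiplier is c × k ≈ 0.818, so ΔY = k × (c·ΔTR) = (+¥255.6 trillion) / 0.55 ≈ +¥464.7 trillion.

+¥464.7 trillion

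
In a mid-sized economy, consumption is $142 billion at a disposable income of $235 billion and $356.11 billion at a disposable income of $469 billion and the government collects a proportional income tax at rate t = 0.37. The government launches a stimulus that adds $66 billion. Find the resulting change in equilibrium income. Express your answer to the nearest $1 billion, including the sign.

MPC = ΔC/ΔYd = (356.11 − 142)/(469 − 235) = 214.11/234 = 0.915.
Spending multiplier = 1/(1 − c(1−t)) = 1/(1 − 0.915×0.63) = 1/0.42355 ≈ 2.361.
ΔY = k × ΔG = (+$66 billion) / 0.42355 ≈ +$156 billion.

+$156 billion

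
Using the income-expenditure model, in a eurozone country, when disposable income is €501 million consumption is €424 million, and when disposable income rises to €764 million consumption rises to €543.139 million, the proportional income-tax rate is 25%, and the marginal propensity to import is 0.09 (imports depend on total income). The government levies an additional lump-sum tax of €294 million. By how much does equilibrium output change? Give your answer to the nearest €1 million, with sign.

MPC = ΔC/ΔYd = (543.139 − 424)/(764 − 501) = 119.139/263 = 0.453.
A lump-sum tax change of +€294 million shifts disposable income by −€294 million; first-round consumption changes by −c × ΔT = −0.453 × (+€294 million) = −€133.182 million.
Expenditure multiplier = 1/(1 − c(1−t) + m) = 1/(1 − 0.453×0.75 + 0.09) = 1/0.75025 ≈ 1.333.
The tax multiplier is −c × k ≈ −0.604, so ΔY = k × (−c·ΔT) = (−€133.182 million) / 0.75025 ≈ −€178 million.

−€178 million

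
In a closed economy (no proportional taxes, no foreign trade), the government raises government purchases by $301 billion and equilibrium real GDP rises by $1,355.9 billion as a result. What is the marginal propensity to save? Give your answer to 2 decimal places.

0.22

Implied spending multiplier k = ΔY/ΔG = 1,355.9/301 ≈ 4.5047.
Since k = 1/(1 − MPC), MPC = 1 − 1/k = 1 − ΔG/ΔY = 1 − 301/1,355.9 ≈ 0.78.
MPS = 1 − MPC = 0.22.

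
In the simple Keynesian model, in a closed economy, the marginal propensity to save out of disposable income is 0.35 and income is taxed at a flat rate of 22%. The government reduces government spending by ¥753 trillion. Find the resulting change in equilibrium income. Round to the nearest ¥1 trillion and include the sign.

MPC = 1 − MPS = 1 − 0.35 = 0.65.
Expenditure multiplier = 1/(1 − c(1−t)) = 1/(1 − 0.65×0.78) = 1/0.493 ≈ 2.028.
ΔY = k × ΔG = (−¥753 trillion) / 0.493 ≈ −¥1,527 trillion.

−¥1,527 trillion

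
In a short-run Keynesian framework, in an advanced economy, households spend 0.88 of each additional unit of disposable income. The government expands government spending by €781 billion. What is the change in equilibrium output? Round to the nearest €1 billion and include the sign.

+€6,508 billion

Expenditure multiplier = 1/(1 − MPC) = 1/(1 − 0.88) = 1/0.12 ≈ 8.333.
ΔY = k × ΔG = (+€781 billion) / 0.12 ≈ +€6,508 billion.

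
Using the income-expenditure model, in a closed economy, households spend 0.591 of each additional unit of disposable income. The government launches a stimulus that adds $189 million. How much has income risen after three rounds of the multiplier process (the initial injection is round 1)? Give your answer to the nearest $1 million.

$367 million

Round 1 adds ΔG = $189 million; each later round is MPC = 0.591 times the previous.
After 3 rounds: 189 + 111.699 + 66.014109 = ΔG·(1 − c^3)/(1 − c) = 189 × (1 − 0.206425071)/0.409 ≈ $367 million.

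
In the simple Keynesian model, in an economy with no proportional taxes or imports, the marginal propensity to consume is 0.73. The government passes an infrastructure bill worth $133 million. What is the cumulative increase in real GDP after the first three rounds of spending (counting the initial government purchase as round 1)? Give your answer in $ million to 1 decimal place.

$301.0 million

Round 1 adds ΔG = $133 million; each later round is MPC = 0.73 times the previous.
After 3 rounds: 133 + 97.09 + 70.8757 = ΔG·(1 − c^3)/(1 − c) = 133 × (1 − 0.389017)/0.27 ≈ $301 million.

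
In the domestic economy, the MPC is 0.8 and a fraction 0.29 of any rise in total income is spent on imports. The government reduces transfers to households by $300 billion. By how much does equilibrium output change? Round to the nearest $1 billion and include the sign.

The transfer change shifts disposable income by −$300 billion, so first-round consumption changes by c·ΔTR = 0.8 × (−$300 billion) = −$240 billion.
Expenditure multiplier = 1/(1 − c + m) = 1/(1 − 0.8 + 0.29) = 1/0.49 ≈ 2.041.
The transfer multiplier is c × k ≈ 1.633, so ΔY = k × (c·ΔTR) = (−$240 billion) / 0.49 ≈ −$490 billion.

−$490 billion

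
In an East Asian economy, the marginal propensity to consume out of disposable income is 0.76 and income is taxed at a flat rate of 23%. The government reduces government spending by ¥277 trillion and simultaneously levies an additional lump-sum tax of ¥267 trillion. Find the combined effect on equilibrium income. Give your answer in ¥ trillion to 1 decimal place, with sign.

−¥1,157.0 trillion

Expenditure multiplier = 1/(1 − c(1−t)) = 1/(1 − 0.76×0.77) = 1/0.4148 ≈ 2.411.
ΔG contributes k·ΔG = (−¥277 trillion) / 0.4148 ≈ −¥667.8 trillion.
ΔT of +¥267 trillion changes first-round spending by −c·ΔT = −¥202.92 trillion, contributing k·(−c·ΔT) = (−¥202.92 trillion) / 0.4148 ≈ −¥489.2 trillion.
Net ΔY = k(ΔG − c·ΔT) = (−¥479.92 trillion) / 0.4148 ≈ −¥1,157 trillion.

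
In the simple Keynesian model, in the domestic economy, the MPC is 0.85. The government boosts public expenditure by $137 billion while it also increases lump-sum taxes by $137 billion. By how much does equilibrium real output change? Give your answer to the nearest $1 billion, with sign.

Expenditure multiplier = 1/(1 − MPC) = 1/(1 − 0.85) = 1/0.15 ≈ 6.667.
ΔG contributes k·ΔG = (+$137 billion) / 0.15 ≈ +$913.3 billion.
ΔT of +$137 billion changes first-round spending by −c·ΔT = −$116.45 billion, contributing k·(−c·ΔT) = (−$116.45 billion) / 0.15 ≈ −$776.3 billion.
With ΔG = ΔT and no other leakages, the balanced-budget multiplier is 1, so ΔY = ΔG = +$137 billion.

+$137 billion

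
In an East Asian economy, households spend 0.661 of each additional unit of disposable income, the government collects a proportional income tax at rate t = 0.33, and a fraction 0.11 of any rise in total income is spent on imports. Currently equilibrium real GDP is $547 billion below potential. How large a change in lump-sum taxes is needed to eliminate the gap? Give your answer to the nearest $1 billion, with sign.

Spending multiplier = 1/(1 − c(1−t) + m) = 1/(1 − 0.661×0.67 + 0.11) = 1/0.66713 ≈ 1.499.
Tax multiplier = −c·k = −0.661/0.66713 ≈ −0.991. Need ΔY = +$547 billion, so ΔT = ΔY/(−c·k) = −(+$547 billion) × 0.66713 / 0.661 ≈ −$552 billion.
The government should cut lump-sum taxes by $552 billion.

−$552 billion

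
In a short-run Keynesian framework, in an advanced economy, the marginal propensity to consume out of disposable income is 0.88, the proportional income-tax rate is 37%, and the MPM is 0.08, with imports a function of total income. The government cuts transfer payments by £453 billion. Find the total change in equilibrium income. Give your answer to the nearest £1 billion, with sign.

−£758 billion

The transfer change shifts disposable income by −£453 billion, so first-round consumption changes by c·ΔTR = 0.88 × (−£453 billion) = −£398.64 billion.
Expenditure multiplier = 1/(1 − c(1−t) + m) = 1/(1 − 0.88×0.63 + 0.08) = 1/0.5256 ≈ 1.903.
The transfer multiplier is c × k ≈ 1.674, so ΔY = k × (c·ΔTR) = (−£398.64 billion) / 0.5256 ≈ −£758 billion.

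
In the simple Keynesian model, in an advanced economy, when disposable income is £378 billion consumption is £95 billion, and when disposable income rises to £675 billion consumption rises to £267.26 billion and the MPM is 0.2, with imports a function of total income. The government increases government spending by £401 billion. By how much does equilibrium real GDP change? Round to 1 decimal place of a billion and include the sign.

MPC = ΔC/ΔYd = (267.26 − 95)/(675 − 378) = 172.26/297 = 0.58.
Government-spending multiplier = 1/(1 − c + m) = 1/(1 − 0.58 + 0.2) = 1/0.62 ≈ 1.613.
ΔY = k × ΔG = (+£401 billion) / 0.62 ≈ +£646.8 billion.

+£646.8 billion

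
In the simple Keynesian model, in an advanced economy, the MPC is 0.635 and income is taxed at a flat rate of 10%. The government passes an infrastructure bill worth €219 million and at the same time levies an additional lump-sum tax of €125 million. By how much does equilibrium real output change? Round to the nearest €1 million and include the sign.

Expenditure multiplier = 1/(1 − c(1−t)) = 1/(1 − 0.635×0.9) = 1/0.4285 ≈ 2.334.
ΔG contributes k·ΔG = (+€219 million) / 0.4285 ≈ +€511.1 million.
ΔT of +€125 million changes first-round spending by −c·ΔT = −€79.375 million, contributing k·(−c·ΔT) = (−€79.375 million) / 0.4285 ≈ −€185.2 million.
Net ΔY = k(ΔG − c·ΔT) = (+€139.625 million) / 0.4285 ≈ +€326 million.

+€326 million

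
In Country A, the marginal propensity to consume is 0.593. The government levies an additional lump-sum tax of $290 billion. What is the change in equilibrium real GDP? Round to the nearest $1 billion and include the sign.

−$423 billion

A lump-sum tax change of +$290 billion shifts disposable income by −$290 billion; first-round consumption changes by −c × ΔT = −0.593 × (+$290 billion) = −$171.97 billion.
Expenditure multiplier = 1/(1 − MPC) = 1/(1 − 0.593) = 1/0.407 ≈ 2.457.
The tax multiplier is −c × k ≈ −1.457, so ΔY = k × (−c·ΔT) = (−$171.97 billion) / 0.407 ≈ −$423 billion.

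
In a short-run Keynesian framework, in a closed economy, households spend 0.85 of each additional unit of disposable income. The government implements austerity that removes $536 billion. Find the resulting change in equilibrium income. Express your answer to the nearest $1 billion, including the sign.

Government-spending multiplier = 1/(1 − MPC) = 1/(1 − 0.85) = 1/0.15 ≈ 6.667.
ΔY = k × ΔG = (−$536 billion) / 0.15 ≈ −$3,573 billion.

−$3,573 billion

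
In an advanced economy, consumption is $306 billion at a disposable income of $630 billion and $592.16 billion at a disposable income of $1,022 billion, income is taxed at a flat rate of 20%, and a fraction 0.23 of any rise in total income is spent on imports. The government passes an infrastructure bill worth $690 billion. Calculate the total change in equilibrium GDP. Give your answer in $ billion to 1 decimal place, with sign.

+$1,068.1 billion

MPC = ΔC/ΔYd = (592.16 − 306)/(1,022 − 630) = 286.16/392 = 0.73.
Expenditure multiplier = 1/(1 − c(1−t) + m) = 1/(1 − 0.73×0.8 + 0.23) = 1/0.646 ≈ 1.548.
ΔY = k × ΔG = (+$690 billion) / 0.646 ≈ +$1,068.1 billion.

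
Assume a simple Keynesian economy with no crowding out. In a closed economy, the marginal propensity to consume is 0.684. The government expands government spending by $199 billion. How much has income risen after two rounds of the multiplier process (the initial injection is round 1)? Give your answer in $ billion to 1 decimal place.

$335.1 billion

Round 1 adds ΔG = $199 billion; each later round is MPC = 0.684 times the previous.
After 2 rounds: 199 + 136.116 = ΔG·(1 − c^2)/(1 − c) = 199 × (1 − 0.467856)/0.316 ≈ $335.1 billion.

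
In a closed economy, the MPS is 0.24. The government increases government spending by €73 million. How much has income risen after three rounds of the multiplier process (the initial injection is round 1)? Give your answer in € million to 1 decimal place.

MPC = 1 − MPS = 1 − 0.24 = 0.76.
Round 1 adds ΔG = €73 million; each later round is MPC = 0.76 times the previous.
After 3 rounds: 73 + 55.48 + 42.1648 = ΔG·(1 − c^3)/(1 − c) = 73 × (1 − 0.438976)/0.24 ≈ €170.6 million.

€170.6 million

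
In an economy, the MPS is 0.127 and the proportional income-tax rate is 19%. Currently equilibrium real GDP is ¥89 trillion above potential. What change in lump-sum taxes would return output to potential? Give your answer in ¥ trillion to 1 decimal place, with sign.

MPC = 1 − MPS = 1 − 0.127 = 0.873.
Spending multiplier = 1/(1 − c(1−t)) = 1/(1 − 0.873×0.81) = 1/0.29287 ≈ 3.414.
Tax multiplier = −c·k = −0.873/0.29287 ≈ −2.981. Need ΔY = −¥89 trillion, so ΔT = ΔY/(−c·k) = −(−¥89 trillion) × 0.29287 / 0.873 ≈ +¥29.9 trillion.
The government should raise lump-sum taxes by ¥29.9 trillion.

+¥29.9 trillion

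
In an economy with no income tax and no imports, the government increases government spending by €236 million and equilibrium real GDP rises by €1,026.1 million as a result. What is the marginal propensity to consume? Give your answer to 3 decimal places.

0.770

Implied spending multiplier k = ΔY/ΔG = 1,026.1/236 ≈ 4.3479.
Since k = 1/(1 − MPC), MPC = 1 − 1/k = 1 − ΔG/ΔY = 1 − 236/1,026.1 ≈ 0.770.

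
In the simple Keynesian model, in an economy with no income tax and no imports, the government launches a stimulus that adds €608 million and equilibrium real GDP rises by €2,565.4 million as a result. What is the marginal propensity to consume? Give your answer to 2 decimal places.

Implied spending multiplier k = ΔY/ΔG = 2,565.4/608 ≈ 4.2194.
Since k = 1/(1 − MPC), MPC = 1 − 1/k = 1 − ΔG/ΔY = 1 − 608/2,565.4 ≈ 0.76.

0.76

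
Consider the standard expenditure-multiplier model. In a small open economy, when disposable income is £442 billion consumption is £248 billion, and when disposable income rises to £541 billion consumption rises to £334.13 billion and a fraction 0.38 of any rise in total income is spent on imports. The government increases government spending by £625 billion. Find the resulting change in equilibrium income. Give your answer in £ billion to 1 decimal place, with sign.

MPC = ΔC/ΔYd = (334.13 − 248)/(541 − 442) = 86.13/99 = 0.87.
Expenditure multiplier = 1/(1 − c + m) = 1/(1 − 0.87 + 0.38) = 1/0.51 ≈ 1.961.
ΔY = k × ΔG = (+£625 billion) / 0.51 ≈ +£1,225.5 billion.

+£1,225.5 billion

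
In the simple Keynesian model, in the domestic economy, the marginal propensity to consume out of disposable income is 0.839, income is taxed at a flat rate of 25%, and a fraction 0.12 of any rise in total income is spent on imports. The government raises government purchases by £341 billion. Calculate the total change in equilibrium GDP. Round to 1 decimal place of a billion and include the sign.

+£694.9 billion

Government-spending multiplier = 1/(1 − c(1−t) + m) = 1/(1 − 0.839×0.75 + 0.12) = 1/0.49075 ≈ 2.038.
ΔY = k × ΔG = (+£341 billion) / 0.49075 ≈ +£694.9 billion.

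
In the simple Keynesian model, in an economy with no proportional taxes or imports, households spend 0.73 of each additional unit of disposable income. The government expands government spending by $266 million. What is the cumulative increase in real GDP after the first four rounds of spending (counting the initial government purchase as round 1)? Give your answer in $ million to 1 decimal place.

$705.4 million

Round 1 adds ΔG = $266 million; each later round is MPC = 0.73 times the previous.
After 4 rounds: 266 + 194.18 + 141.7514 + 103.478522 = ΔG·(1 − c^4)/(1 − c) = 266 × (1 − 0.28398241)/0.27 ≈ $705.4 million.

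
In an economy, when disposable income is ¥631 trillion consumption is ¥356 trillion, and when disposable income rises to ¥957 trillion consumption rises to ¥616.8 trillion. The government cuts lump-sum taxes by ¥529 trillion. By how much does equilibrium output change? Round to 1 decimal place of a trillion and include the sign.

+¥2,116.0 trillion

MPC = ΔC/ΔYd = (616.8 − 356)/(957 − 631) = 260.8/326 = 0.8.
A lump-sum tax change of −¥529 trillion shifts disposable income by +¥529 trillion; first-round consumption changes by −c × ΔT = −0.8 × (−¥529 trillion) = +¥423.2 trillion.
Expenditure multiplier = 1/(1 − MPC) = 1/(1 − 0.8) = 1/0.2 = 5.
The tax multiplier is −c × k = −4, so ΔY = k × (−c·ΔT) = (+¥423.2 trillion) / 0.2 = +¥2,116 trillion.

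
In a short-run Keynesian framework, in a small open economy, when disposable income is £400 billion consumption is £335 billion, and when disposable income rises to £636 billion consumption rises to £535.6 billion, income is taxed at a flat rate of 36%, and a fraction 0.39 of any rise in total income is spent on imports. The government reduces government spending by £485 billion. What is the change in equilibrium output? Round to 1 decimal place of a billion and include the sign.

−£573.3 billion

MPC = ΔC/ΔYd = (535.6 − 335)/(636 − 400) = 200.6/236 = 0.85.
Expenditure multiplier = 1/(1 − c(1−t) + m) = 1/(1 − 0.85×0.64 + 0.39) = 1/0.846 ≈ 1.182.
ΔY = k × ΔG = (−£485 billion) / 0.846 ≈ −£573.3 billion.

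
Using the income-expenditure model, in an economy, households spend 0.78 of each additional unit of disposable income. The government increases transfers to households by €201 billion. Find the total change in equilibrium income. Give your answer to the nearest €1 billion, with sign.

The transfer change shifts disposable income by +€201 billion, so first-round consumption changes by c·ΔTR = 0.78 × (+€201 billion) = +€156.78 billion.
Expenditure multiplier = 1/(1 − MPC) = 1/(1 − 0.78) = 1/0.22 ≈ 4.545.
The transfer multiplier is c × k ≈ 3.545, so ΔY = k × (c·ΔTR) = (+€156.78 billion) / 0.22 ≈ +€713 billion.

+€713 billion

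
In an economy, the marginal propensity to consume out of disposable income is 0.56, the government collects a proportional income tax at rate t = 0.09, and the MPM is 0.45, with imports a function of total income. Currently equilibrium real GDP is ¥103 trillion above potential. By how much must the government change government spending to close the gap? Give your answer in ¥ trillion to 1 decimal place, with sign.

−¥96.9 trillion

Spending multiplier = 1/(1 − c(1−t) + m) = 1/(1 − 0.56×0.91 + 0.45) = 1/0.9404 ≈ 1.063.
Need ΔY = −¥103 trillion, so ΔG = ΔY/k = (−¥103 trillion) × 0.9404 ≈ −¥96.9 trillion.
The government should cut government spending by ¥96.9 trillion.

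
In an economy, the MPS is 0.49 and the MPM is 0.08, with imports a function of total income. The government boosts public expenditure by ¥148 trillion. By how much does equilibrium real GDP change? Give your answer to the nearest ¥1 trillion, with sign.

MPC = 1 − MPS = 1 − 0.49 = 0.51.
Government-spending multiplier = 1/(1 − c + m) = 1/(1 − 0.51 + 0.08) = 1/0.57 ≈ 1.754.
ΔY = k × ΔG = (+¥148 trillion) / 0.57 ≈ +¥260 trillion.

+¥260 trillion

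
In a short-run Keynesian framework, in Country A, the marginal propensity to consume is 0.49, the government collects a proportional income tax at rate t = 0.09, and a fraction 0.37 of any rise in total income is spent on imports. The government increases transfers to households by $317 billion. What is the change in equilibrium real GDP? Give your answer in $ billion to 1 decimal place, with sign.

+$168.1 billion

The transfer change shifts disposable income by +$317 billion, so first-round consumption changes by c·ΔTR = 0.49 × (+$317 billion) = +$155.33 billion.
Expenditure multiplier = 1/(1 − c(1−t) + m) = 1/(1 − 0.49×0.91 + 0.37) = 1/0.9241 ≈ 1.082.
The transfer multiplier is c × k ≈ 0.53, so ΔY = k × (c·ΔTR) = (+$155.33 billion) / 0.9241 ≈ +$168.1 billion.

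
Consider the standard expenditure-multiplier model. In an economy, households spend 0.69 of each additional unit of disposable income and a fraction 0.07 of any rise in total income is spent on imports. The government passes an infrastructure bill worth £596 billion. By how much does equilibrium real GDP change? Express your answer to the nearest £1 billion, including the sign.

Government-spending multiplier = 1/(1 − c + m) = 1/(1 − 0.69 + 0.07) = 1/0.38 ≈ 2.632.
ΔY = k × ΔG = (+£596 billion) / 0.38 ≈ +£1,568 billion.

+£1,568 billion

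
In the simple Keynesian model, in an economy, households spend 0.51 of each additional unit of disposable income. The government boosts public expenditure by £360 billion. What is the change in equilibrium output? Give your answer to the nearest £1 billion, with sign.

+£735 billion

Government-spending multiplier = 1/(1 − MPC) = 1/(1 − 0.51) = 1/0.49 ≈ 2.041.
ΔY = k × ΔG = (+£360 billion) / 0.49 ≈ +£735 billion.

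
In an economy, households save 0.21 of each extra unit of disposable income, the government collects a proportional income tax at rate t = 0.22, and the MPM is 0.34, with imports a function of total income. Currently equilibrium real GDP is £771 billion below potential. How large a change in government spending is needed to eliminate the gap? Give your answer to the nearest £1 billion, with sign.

+£558 billion

MPC = 1 − MPS = 1 − 0.21 = 0.79.
Spending multiplier = 1/(1 − c(1−t) + m) = 1/(1 − 0.79×0.78 + 0.34) = 1/0.7238 ≈ 1.382.
Need ΔY = +£771 billion, so ΔG = ΔY/k = (+£771 billion) × 0.7238 ≈ +£558 billion.
The government should increase government spending by £558 billion.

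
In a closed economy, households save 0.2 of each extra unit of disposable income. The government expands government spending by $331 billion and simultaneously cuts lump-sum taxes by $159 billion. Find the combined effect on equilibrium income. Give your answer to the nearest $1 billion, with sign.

+$2,291 billion

MPC = 1 − MPS = 1 − 0.2 = 0.8.
Expenditure multiplier = 1/(1 − MPC) = 1/(1 − 0.8) = 1/0.2 = 5.
ΔG contributes k·ΔG = (+$331 billion) / 0.2 = +$1,655 billion.
ΔT of −$159 billion changes first-round spending by −c·ΔT = +$127.2 billion, contributing k·(−c·ΔT) = (+$127.2 billion) / 0.2 = +$636 billion.
Net ΔY = k(ΔG − c·ΔT) = (+$458.2 billion) / 0.2 = +$2,291 billion.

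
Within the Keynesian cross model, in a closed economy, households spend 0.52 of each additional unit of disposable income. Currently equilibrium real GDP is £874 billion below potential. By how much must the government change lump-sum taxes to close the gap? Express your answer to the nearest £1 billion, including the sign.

Spending multiplier = 1/(1 − MPC) = 1/(1 − 0.52) = 1/0.48 ≈ 2.083.
Tax multiplier = −c·k = −0.52/0.48 ≈ −1.083. Need ΔY = +£874 billion, so ΔT = ΔY/(−c·k) = −(+£874 billion) × 0.48 / 0.52 ≈ −£807 billion.
The government should cut lump-sum taxes by £807 billion.

−£807 billion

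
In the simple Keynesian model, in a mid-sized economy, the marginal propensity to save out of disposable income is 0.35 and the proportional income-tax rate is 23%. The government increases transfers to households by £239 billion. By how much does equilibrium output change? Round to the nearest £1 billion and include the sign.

+£311 billion

MPC = 1 − MPS = 1 − 0.35 = 0.65.
The transfer change shifts disposable income by +£239 billion, so first-round consumption changes by c·ΔTR = 0.65 × (+£239 billion) = +£155.35 billion.
Expenditure multiplier = 1/(1 − c(1−t)) = 1/(1 − 0.65×0.77) = 1/0.4995 ≈ 2.002.
The transfer multiplier is c × k ≈ 1.301, so ΔY = k × (c·ΔTR) = (+£155.35 billion) / 0.4995 ≈ +£311 billion.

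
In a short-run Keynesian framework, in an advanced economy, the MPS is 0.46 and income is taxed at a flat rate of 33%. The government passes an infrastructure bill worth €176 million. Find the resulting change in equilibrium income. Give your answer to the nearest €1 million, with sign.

+€276 million

MPC = 1 − MPS = 1 − 0.46 = 0.54.
Government-spending multiplier = 1/(1 − c(1−t)) = 1/(1 − 0.54×0.67) = 1/0.6382 ≈ 1.567.
ΔY = k × ΔG = (+€176 million) / 0.6382 ≈ +€276 million.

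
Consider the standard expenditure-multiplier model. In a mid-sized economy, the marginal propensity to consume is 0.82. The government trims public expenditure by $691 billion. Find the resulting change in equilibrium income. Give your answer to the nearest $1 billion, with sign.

−$3,839 billion

Government-spending multiplier = 1/(1 − MPC) = 1/(1 − 0.82) = 1/0.18 ≈ 5.556.
ΔY = k × ΔG = (−$691 billion) / 0.18 ≈ −$3,839 billion.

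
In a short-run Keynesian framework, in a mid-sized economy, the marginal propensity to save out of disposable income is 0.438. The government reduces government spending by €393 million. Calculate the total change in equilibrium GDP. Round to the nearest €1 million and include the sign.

MPC = 1 − MPS = 1 − 0.438 = 0.562.
Spending multiplier = 1/(1 − MPC) = 1/(1 − 0.562) = 1/0.438 ≈ 2.283.
ΔY = k × ΔG = (−€393 million) / 0.438 ≈ −€897 million.

−€897 million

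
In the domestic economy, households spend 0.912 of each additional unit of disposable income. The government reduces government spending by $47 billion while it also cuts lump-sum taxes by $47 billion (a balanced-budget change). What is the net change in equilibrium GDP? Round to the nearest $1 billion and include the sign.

Expenditure multiplier = 1/(1 − MPC) = 1/(1 − 0.912) = 1/0.088 ≈ 11.364.
ΔG contributes k·ΔG = (−$47 billion) / 0.088 ≈ −$534.1 billion.
ΔT of −$47 billion changes first-round spending by −c·ΔT = +$42.864 billion, contributing k·(−c·ΔT) = (+$42.864 billion) / 0.088 ≈ +$487.1 billion.
With ΔG = ΔT and no other leakages, the balanced-budget multiplier is 1, so ΔY = ΔG = −$47 billion.

−$47 billion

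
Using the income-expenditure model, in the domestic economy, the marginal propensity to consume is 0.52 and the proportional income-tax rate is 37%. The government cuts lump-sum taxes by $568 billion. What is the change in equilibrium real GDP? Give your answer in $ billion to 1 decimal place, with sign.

A lump-sum tax change of −$568 billion shifts disposable income by +$568 billion; first-round consumption changes by −c × ΔT = −0.52 × (−$568 billion) = +$295.36 billion.
Expenditure multiplier = 1/(1 − c(1−t)) = 1/(1 − 0.52×0.63) = 1/0.6724 ≈ 1.487.
The tax multiplier is −c × k ≈ −0.773, so ΔY = k × (−c·ΔT) = (+$295.36 billion) / 0.6724 ≈ +$439.3 billion.

+$439.3 billion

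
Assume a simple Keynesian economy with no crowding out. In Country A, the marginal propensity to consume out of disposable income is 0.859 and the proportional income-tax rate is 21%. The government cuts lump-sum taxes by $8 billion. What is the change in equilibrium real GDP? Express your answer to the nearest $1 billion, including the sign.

A lump-sum tax change of −$8 billion shifts disposable income by +$8 billion; first-round consumption changes by −c × ΔT = −0.859 × (−$8 billion) = +$6.872 billion.
Expenditure multiplier = 1/(1 − c(1−t)) = 1/(1 − 0.859×0.79) = 1/0.32139 ≈ 3.111.
The tax multiplier is −c × k ≈ −2.673, so ΔY = k × (−c·ΔT) = (+$6.872 billion) / 0.32139 ≈ +$21 billion.

+$21 billion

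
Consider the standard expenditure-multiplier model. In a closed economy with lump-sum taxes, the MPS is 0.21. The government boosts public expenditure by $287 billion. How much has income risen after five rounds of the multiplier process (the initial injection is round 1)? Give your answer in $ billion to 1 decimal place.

MPC = 1 − MPS = 1 − 0.21 = 0.79.
Round 1 adds ΔG = $287 billion; each later round is MPC = 0.79 times the previous.
After 5 rounds: 287 + 226.73 + 179.1167 + 141.502193 + 111.78673247 = ΔG·(1 − c^5)/(1 − c) = 287 × (1 − 0.3077056399)/0.21 ≈ $946.1 billion.

$946.1 billion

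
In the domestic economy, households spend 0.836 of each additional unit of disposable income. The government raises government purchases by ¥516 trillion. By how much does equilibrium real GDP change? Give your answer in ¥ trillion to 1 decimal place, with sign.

+¥3,146.3 trillion

Spending multiplier = 1/(1 − MPC) = 1/(1 − 0.836) = 1/0.164 ≈ 6.098.
ΔY = k × ΔG = (+¥516 trillion) / 0.164 ≈ +¥3,146.3 trillion.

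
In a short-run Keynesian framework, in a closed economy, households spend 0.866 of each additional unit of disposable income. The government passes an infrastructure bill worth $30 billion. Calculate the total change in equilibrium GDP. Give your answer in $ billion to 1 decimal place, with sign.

Expenditure multiplier = 1/(1 − MPC) = 1/(1 − 0.866) = 1/0.134 ≈ 7.463.
ΔY = k × ΔG = (+$30 billion) / 0.134 ≈ +$223.9 billion.

+$223.9 billion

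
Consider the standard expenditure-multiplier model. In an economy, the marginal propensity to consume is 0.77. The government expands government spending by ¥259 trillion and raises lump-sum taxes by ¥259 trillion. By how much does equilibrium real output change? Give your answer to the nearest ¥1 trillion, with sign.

Expenditure multiplier = 1/(1 − MPC) = 1/(1 − 0.77) = 1/0.23 ≈ 4.348.
ΔG contributes k·ΔG = (+¥259 trillion) / 0.23 ≈ +¥1,126.1 trillion.
ΔT of +¥259 trillion changes first-round spending by −c·ΔT = −¥199.43 trillion, contributing k·(−c·ΔT) = (−¥199.43 trillion) / 0.23 ≈ −¥867.1 trillion.
With ΔG = ΔT and no other leakages, the balanced-budget multiplier is 1, so ΔY = ΔG = +¥259 trillion.

+¥259 trillion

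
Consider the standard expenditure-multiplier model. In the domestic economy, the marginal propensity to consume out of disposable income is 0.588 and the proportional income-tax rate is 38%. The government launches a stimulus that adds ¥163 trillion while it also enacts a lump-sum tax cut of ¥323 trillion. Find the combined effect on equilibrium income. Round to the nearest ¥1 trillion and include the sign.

Expenditure multiplier = 1/(1 − c(1−t)) = 1/(1 − 0.588×0.62) = 1/0.63544 ≈ 1.574.
ΔG contributes k·ΔG = (+¥163 trillion) / 0.63544 ≈ +¥256.5 trillion.
ΔT of −¥323 trillion changes first-round spending by −c·ΔT = +¥189.924 trillion, contributing k·(−c·ΔT) = (+¥189.924 trillion) / 0.63544 ≈ +¥298.9 trillion.
Net ΔY = k(ΔG − c·ΔT) = (+¥352.924 trillion) / 0.63544 ≈ +¥555 trillion.

+¥555 trillion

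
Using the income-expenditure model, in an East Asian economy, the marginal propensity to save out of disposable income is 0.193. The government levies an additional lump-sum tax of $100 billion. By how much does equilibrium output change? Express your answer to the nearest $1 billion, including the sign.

MPC = 1 − MPS = 1 − 0.193 = 0.807.
A lump-sum tax change of +$100 billion shifts disposable income by −$100 billion; first-round consumption changes by −c × ΔT = −0.807 × (+$100 billion) = −$80.7 billion.
Expenditure multiplier = 1/(1 − MPC) = 1/(1 − 0.807) = 1/0.193 ≈ 5.181.
The tax multiplier is −c × k ≈ −4.181, so ΔY = k × (−c·ΔT) = (−$80.7 billion) / 0.193 ≈ −$418 billion.

−$418 billion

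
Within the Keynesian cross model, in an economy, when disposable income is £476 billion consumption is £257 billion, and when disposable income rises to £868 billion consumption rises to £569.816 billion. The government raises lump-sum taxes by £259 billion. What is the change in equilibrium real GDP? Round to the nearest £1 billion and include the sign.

−£1,023 billion

MPC = ΔC/ΔYd = (569.816 − 257)/(868 − 476) = 312.816/392 = 0.798.
A lump-sum tax change of +£259 billion shifts disposable income by −£259 billion; first-round consumption changes by −c × ΔT = −0.798 × (+£259 billion) = −£206.682 billion.
Expenditure multiplier = 1/(1 − MPC) = 1/(1 − 0.798) = 1/0.202 ≈ 4.95.
The tax multiplier is −c × k ≈ −3.95, so ΔY = k × (−c·ΔT) = (−£206.682 billion) / 0.202 ≈ −£1,023 billion.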